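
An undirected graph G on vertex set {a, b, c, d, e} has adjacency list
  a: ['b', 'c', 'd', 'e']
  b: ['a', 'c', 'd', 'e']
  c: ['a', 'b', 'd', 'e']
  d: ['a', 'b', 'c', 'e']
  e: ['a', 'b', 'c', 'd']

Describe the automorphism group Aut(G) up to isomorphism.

S_5

Every vertex has degree 4, so G is the complete graph K_5. Every bijection on the vertex set is an automorphism of K_5; hence Aut(K_5) ≅ S_5, order 120.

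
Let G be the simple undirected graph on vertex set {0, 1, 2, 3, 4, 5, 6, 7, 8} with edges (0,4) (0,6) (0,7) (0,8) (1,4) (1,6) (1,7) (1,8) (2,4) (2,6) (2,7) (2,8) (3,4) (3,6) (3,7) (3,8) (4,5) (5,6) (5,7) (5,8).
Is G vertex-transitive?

No

Automorphisms preserve degree, but G has vertices of degree 4 and vertices of degree 5; no automorphism maps one to the other, so G is not vertex-transitive.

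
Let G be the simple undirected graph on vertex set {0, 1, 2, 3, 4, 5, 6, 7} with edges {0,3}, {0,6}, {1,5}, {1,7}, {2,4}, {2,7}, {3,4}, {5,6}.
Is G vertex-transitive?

Yes

Every vertex has degree 2 and the graph is connected, so G is the 8-cycle C_8. C_8 has 8 rotations and 8 reflections, so Aut(C_8) ≅ D_8 of order 16. This group acts transitively on the 8 vertices.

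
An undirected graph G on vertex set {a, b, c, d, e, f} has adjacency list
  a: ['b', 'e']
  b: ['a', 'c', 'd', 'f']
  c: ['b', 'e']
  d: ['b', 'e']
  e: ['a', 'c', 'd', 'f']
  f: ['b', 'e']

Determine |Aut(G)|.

48

The vertices split by degree into {b, e} (degree 4) and {a, c, d, f} (degree 2); every edge runs between the two parts, so G is the complete bipartite graph K_{2,4}. The parts have unequal sizes, so no automorphism swaps them; each part is permuted independently, giving S_4 × S_2 of order 4!·2! = 48.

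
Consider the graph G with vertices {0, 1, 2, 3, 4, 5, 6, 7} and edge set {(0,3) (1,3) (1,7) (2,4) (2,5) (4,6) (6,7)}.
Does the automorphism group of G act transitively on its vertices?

No

Automorphisms preserve degree, but G has vertices of degree 1 and vertices of degree 2; no automorphism maps one to the other, so G is not vertex-transitive.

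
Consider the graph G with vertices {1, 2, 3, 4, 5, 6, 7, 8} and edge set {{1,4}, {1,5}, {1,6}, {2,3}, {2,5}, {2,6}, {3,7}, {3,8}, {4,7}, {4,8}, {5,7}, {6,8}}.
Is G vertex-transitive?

G is 3-regular and bipartite on 2^3 = 8 vertices with girth 4; it is the hypercube graph Q_3. Aut(Q_3) consists of the signed permutations of the 3 coordinate axes: 3! permutations times 2^3 sign flips, so |Aut| = 2^3·3! = 48. Under this action every vertex can be carried to every other, so G is vertex-transitive.

Yes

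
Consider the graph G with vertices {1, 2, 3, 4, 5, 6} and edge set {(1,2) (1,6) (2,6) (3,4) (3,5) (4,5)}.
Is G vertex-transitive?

Yes

G has two connected components, {3, 4, 5} and {1, 2, 6}; each is 2-regular, so G = C_3 ⊔ C_3. Aut of a disjoint union of two copies of C_3 is the wreath product D_3 ≀ Z_2, of order 2·6² = 72. This group acts transitively on the 6 vertices.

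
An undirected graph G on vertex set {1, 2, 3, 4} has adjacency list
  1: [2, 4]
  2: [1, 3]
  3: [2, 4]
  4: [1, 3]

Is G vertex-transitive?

Yes

G is 2-regular and bipartite on 2^2 = 4 vertices with girth 4; it is the hypercube graph Q_2. The symmetry group of the 2-cube is the hyperoctahedral group B_2 = Z_2 ≀ S_2, of order 2^2·2! = 8. This group acts transitively on the 4 vertices.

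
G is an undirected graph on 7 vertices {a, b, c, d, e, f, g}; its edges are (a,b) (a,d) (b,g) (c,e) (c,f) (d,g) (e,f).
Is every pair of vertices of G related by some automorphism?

No

G has two connected components, {a, b, d, g} and {c, e, f}; each is 2-regular, so G = C_4 ⊔ C_3. The orbit of a under Aut(G) is {a, b, d, g}, which does not contain c, so G is not vertex-transitive.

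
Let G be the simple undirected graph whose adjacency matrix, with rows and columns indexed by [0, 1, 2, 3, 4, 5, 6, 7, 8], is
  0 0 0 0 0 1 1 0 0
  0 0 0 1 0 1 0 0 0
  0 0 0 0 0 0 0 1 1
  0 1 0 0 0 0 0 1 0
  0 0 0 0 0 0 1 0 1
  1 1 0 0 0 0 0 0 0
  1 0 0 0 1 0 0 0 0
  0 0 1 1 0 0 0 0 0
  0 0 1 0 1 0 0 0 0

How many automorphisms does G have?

Every vertex has degree 2 and the graph is connected, so G is the 9-cycle C_9. The automorphisms of the 9-cycle are exactly the symmetries of a regular 9-gon: the dihedral group D_9, |D_9| = 18.

18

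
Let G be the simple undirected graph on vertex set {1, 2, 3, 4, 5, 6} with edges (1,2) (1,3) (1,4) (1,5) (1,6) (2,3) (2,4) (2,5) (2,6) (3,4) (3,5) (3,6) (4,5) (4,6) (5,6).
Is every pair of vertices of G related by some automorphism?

Every vertex has degree 5, so G is the complete graph K_6. Any permutation of the 6 vertices preserves K_6, so Aut(K_6) = S_6 of order 6! = 720. Under this action every vertex can be carried to every other, so G is vertex-transitive.

Yes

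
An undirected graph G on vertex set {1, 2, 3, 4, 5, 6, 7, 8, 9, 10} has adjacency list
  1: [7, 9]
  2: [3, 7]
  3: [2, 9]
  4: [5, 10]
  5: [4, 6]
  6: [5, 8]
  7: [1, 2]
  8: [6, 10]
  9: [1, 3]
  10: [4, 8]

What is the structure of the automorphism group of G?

(D_5 × D_5) ⋊ Z_2

G has two connected components, {4, 5, 6, 8, 10} and {1, 2, 3, 7, 9}; each is 2-regular, so G = C_5 ⊔ C_5. With two isomorphic components, Aut(G) = Aut(C_5) ≀ S_2 = (D_5 × D_5) ⋊ Z_2: permute each cycle by D_5, then optionally swap the two cycles. Order 2·(2·5)² = 200.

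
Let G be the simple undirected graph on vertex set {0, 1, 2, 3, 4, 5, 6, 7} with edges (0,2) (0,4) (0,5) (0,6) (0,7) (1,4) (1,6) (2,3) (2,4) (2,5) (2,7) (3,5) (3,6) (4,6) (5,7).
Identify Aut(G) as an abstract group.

{e}

Degrees alone do not determine every vertex (e.g. 0 and 2 both have degree 5), but their neighbour-degree multisets differ: N(0) has degrees [3, 4, 4, 4, 5] while N(2) has degrees [3, 3, 4, 4, 5]. Repeating this refinement separates all vertices, so the only automorphism is the identity.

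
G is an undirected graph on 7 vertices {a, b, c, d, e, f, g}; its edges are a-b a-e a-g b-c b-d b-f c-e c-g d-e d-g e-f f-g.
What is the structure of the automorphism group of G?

The vertices split by degree into {b, e, g} (degree 4) and {a, c, d, f} (degree 3); every edge runs between the two parts, so G is the complete bipartite graph K_{3,4}. The parts have unequal sizes, so no automorphism swaps them; each part is permuted independently, giving S_4 × S_3 of order 4!·3! = 144.

S_4 × S_3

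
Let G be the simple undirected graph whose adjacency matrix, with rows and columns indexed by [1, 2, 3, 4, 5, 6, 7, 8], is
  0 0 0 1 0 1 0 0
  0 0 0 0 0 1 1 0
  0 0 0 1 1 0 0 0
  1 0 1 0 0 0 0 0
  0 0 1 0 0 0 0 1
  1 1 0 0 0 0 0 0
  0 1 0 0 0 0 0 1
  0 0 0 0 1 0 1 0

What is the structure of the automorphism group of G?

D_8

Every vertex has degree 2 and the graph is connected, so G is the 8-cycle C_8. The automorphisms of the 8-cycle are exactly the symmetries of a regular 8-gon: the dihedral group D_8, |D_8| = 16.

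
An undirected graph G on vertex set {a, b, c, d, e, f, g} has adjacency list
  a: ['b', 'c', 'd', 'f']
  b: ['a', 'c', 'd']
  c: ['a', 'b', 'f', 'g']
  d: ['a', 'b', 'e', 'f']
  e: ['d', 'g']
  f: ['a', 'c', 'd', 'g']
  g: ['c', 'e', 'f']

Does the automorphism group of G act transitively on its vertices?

No

Vertex e is the only vertex of degree 2, so every automorphism fixes it; G is not vertex-transitive.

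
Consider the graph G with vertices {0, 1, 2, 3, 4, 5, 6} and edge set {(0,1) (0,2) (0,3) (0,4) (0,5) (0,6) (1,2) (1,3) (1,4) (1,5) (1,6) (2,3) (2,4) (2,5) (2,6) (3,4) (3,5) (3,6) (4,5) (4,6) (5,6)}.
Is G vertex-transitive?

Yes

Every vertex has degree 6, so G is the complete graph K_7. Any permutation of the 7 vertices preserves K_7, so Aut(K_7) = S_7 of order 7! = 5040. This group acts transitively on the 7 vertices.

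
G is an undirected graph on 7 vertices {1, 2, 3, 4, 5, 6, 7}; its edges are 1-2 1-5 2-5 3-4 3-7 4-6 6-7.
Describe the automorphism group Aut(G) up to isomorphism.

D_3 × D_4

G has two connected components, {3, 4, 6, 7} and {1, 2, 5}; each is 2-regular, so G = C_4 ⊔ C_3. No automorphism exchanges components of different sizes, hence Aut(G) is the direct product D_3 × D_4, order 48.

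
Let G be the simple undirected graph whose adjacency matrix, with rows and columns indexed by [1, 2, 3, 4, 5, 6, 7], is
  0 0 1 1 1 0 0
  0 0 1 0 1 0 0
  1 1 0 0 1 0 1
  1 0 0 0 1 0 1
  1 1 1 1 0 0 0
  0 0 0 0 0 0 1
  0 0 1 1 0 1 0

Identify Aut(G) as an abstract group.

The degree sequence is [3, 2, 4, 3, 4, 1, 3]. Checking the degree-preserving permutations of the vertex set shows that none except the identity preserves every edge, so Aut(G) is trivial.

the trivial group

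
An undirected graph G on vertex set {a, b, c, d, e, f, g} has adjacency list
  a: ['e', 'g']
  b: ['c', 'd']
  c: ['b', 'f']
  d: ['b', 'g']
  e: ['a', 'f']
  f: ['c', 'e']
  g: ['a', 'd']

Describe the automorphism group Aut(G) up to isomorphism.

D_7

G is 2-regular and connected on 7 vertices, i.e. the cycle C_7. C_7 has 7 rotations and 7 reflections, so Aut(C_7) ≅ D_7 of order 14.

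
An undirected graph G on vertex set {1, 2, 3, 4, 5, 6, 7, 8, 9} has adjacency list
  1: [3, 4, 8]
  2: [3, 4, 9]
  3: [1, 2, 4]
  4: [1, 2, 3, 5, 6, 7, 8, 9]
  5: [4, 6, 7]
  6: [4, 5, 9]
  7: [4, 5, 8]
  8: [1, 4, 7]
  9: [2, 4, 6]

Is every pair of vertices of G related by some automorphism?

Vertex 4 is the only vertex of degree 8, so every automorphism fixes it; G is not vertex-transitive.

No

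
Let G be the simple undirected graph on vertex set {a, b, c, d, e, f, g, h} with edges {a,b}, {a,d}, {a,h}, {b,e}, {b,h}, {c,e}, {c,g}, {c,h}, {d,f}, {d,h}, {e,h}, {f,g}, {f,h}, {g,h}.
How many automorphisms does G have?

Vertex h is the unique vertex of degree 7; the remaining 7 vertices each have degree 3 and induce a cycle, so G is the wheel on 8 vertices with hub h. Every automorphism fixes the hub and acts on the rim 7-cycle, so Aut(G) ≅ Aut(C_7) = D_7 of order 14.

14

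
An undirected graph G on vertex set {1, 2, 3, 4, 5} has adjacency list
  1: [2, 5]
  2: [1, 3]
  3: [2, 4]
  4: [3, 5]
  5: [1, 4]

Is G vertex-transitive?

G is 2-regular and connected on 5 vertices, i.e. the cycle C_5. The automorphisms of the 5-cycle are exactly the symmetries of a regular 5-gon: the dihedral group D_5, |D_5| = 10. Under this action every vertex can be carried to every other, so G is vertex-transitive.

Yes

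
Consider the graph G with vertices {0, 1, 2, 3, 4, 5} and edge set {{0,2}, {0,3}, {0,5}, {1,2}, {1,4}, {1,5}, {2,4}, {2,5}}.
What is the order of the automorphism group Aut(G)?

1

Degrees alone do not determine every vertex (e.g. 0 and 1 both have degree 3), but their neighbour-degree multisets differ: N(0) has degrees [1, 3, 4] while N(1) has degrees [2, 3, 4]. Repeating this refinement separates all vertices, so the only automorphism is the identity.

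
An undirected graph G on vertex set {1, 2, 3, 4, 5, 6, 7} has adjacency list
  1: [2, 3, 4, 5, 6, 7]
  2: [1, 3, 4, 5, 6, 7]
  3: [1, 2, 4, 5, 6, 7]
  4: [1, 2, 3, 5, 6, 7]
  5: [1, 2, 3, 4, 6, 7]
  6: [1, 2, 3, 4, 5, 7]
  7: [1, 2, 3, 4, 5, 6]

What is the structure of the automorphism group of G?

S_7

All 7 vertices are pairwise adjacent: G = K_7. Any permutation of the 7 vertices preserves K_7, so Aut(K_7) = S_7 of order 7! = 5040.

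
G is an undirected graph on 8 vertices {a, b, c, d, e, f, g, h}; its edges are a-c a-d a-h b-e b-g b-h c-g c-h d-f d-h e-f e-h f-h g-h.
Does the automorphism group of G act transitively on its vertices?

Vertex h is the only vertex of degree 7, so every automorphism fixes it; G is not vertex-transitive.

No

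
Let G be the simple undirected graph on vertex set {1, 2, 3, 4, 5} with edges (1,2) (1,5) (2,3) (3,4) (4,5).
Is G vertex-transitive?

G is 2-regular and connected on 5 vertices, i.e. the cycle C_5. C_5 has 5 rotations and 5 reflections, so Aut(C_5) ≅ D_5 of order 10. Under this action every vertex can be carried to every other, so G is vertex-transitive.

Yes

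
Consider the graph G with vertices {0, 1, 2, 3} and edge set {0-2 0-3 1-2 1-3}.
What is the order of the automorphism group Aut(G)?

8

G is 2-regular and connected on 4 vertices, i.e. the cycle C_4. The automorphisms of the 4-cycle are exactly the symmetries of a regular 4-gon: the dihedral group D_4, |D_4| = 8.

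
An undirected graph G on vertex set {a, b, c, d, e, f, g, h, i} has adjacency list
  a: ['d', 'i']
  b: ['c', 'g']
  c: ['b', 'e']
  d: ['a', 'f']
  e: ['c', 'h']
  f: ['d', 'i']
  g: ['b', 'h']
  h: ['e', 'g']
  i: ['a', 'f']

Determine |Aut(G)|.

G has two connected components, {b, c, e, g, h} and {a, d, f, i}; each is 2-regular, so G = C_5 ⊔ C_4. The components are non-isomorphic (different sizes), so Aut(G) = Aut(C_4) × Aut(C_5) = D_4 × D_5 of order 8·10 = 80.

80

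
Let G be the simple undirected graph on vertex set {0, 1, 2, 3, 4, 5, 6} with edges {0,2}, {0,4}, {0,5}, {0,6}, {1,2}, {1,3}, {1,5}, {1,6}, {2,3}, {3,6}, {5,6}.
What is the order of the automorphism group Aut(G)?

1

The degree sequence is [4, 4, 3, 3, 1, 3, 4]. Checking the degree-preserving permutations of the vertex set shows that none except the identity preserves every edge, so Aut(G) is trivial.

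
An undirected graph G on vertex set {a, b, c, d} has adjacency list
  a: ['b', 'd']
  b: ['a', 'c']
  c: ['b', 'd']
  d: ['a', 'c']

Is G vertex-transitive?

Yes

G is 2-regular and bipartite on 2^2 = 4 vertices with girth 4; it is the hypercube graph Q_2. Aut(Q_2) consists of the signed permutations of the 2 coordinate axes: 2! permutations times 2^2 sign flips, so |Aut| = 2^2·2! = 8. This group acts transitively on the 4 vertices.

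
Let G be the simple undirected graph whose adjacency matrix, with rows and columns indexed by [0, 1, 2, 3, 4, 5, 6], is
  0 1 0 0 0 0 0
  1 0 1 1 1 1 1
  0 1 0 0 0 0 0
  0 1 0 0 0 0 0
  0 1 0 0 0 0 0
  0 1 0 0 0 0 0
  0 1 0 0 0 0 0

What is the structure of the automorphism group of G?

Vertex 1 has degree 6 and every other vertex has degree 1, so G is the star K_{1,6} with centre 1. Any automorphism fixes the centre and permutes the 6 leaves freely, so Aut(G) ≅ S_6 of order 6! = 720.

the symmetric group on 6 letters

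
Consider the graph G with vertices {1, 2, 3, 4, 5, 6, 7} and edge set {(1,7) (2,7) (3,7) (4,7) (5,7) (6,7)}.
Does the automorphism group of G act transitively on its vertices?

No

Vertex 7 is the only vertex of degree 6, so every automorphism fixes it; G is not vertex-transitive.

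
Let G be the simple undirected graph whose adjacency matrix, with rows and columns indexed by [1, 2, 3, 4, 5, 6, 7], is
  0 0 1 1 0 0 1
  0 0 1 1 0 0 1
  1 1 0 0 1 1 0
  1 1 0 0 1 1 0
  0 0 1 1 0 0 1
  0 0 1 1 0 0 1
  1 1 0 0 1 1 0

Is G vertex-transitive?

No

Automorphisms preserve degree, but G has vertices of degree 3 and vertices of degree 4; no automorphism maps one to the other, so G is not vertex-transitive.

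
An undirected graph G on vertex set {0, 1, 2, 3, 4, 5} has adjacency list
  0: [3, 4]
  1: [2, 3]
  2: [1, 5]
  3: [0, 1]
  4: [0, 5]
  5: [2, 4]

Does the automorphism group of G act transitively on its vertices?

Yes

Every vertex has degree 2 and the graph is connected, so G is the 6-cycle C_6. The automorphisms of the 6-cycle are exactly the symmetries of a regular 6-gon: the dihedral group D_6, |D_6| = 12. This group acts transitively on the 6 vertices.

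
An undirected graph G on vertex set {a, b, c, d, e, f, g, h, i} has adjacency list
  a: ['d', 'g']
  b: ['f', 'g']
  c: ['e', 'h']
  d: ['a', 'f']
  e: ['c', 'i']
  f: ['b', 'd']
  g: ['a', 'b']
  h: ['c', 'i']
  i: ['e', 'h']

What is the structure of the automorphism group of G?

G has two connected components, {a, b, d, f, g} and {c, e, h, i}; each is 2-regular, so G = C_5 ⊔ C_4. No automorphism exchanges components of different sizes, hence Aut(G) is the direct product D_4 × D_5, order 80.

D_4 × D_5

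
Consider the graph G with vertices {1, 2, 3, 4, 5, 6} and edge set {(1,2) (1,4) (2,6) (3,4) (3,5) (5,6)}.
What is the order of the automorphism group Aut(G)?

12

Every vertex has degree 2 and the graph is connected, so G is the 6-cycle C_6. C_6 has 6 rotations and 6 reflections, so Aut(C_6) ≅ D_6 of order 12.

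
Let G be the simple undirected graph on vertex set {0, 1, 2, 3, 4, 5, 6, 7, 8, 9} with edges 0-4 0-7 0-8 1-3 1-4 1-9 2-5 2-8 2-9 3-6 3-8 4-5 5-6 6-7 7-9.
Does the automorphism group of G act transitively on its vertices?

Yes

G is 3-regular on 10 vertices with no triangles and no 4-cycles (girth 5): this is the Petersen graph. It is a classical fact that the Petersen graph has automorphism group S_5 (order 120), arising from its description as the Kneser graph K(5,2). This group acts transitively on the 10 vertices.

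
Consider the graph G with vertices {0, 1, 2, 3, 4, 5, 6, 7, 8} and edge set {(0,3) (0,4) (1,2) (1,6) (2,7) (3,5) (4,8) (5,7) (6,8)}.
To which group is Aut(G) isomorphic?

Every vertex has degree 2 and the graph is connected, so G is the 9-cycle C_9. C_9 has 9 rotations and 9 reflections, so Aut(C_9) ≅ D_9 of order 18.

the dihedral group of order 18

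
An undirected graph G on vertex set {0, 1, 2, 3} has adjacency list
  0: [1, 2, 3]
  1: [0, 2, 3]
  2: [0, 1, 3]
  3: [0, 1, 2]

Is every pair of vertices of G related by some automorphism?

Yes

Every vertex has degree 3, so G is the complete graph K_4. Any permutation of the 4 vertices preserves K_4, so Aut(K_4) = S_4 of order 4! = 24. Under this action every vertex can be carried to every other, so G is vertex-transitive.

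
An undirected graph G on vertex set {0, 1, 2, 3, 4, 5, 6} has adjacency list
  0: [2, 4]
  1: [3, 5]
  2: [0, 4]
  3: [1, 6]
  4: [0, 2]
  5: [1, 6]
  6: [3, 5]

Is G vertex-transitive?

G has two connected components, {1, 3, 5, 6} and {0, 2, 4}; each is 2-regular, so G = C_4 ⊔ C_3. The orbit of 0 under Aut(G) is {0, 2, 4}, which does not contain 1, so G is not vertex-transitive.

No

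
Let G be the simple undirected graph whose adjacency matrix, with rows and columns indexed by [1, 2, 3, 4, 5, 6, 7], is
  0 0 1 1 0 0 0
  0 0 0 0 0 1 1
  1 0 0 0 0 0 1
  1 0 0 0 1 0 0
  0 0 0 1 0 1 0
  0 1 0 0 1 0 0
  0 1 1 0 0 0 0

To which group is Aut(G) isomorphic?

G is 2-regular and connected on 7 vertices, i.e. the cycle C_7. The automorphisms of the 7-cycle are exactly the symmetries of a regular 7-gon: the dihedral group D_7, |D_7| = 14.

D_7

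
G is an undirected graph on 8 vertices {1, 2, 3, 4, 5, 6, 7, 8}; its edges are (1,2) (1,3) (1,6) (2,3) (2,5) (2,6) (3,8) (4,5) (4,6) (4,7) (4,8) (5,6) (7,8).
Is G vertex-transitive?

Vertex 7 is the only vertex of degree 2, so every automorphism fixes it; G is not vertex-transitive.

No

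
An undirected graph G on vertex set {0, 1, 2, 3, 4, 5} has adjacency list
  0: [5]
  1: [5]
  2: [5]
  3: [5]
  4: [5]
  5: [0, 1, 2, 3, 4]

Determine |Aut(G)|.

Vertex 5 has degree 5 and every other vertex has degree 1, so G is the star K_{1,5} with centre 5. Any automorphism fixes the centre and permutes the 5 leaves freely, so Aut(G) ≅ S_5 of order 5! = 120.

120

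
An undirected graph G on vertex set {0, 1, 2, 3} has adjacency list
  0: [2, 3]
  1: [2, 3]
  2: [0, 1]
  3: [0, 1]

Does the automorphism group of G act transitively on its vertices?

Yes

G is 2-regular and bipartite on 2^2 = 4 vertices with girth 4; it is the hypercube graph Q_2. The symmetry group of the 2-cube is the hyperoctahedral group B_2 = Z_2 ≀ S_2, of order 2^2·2! = 8. This group acts transitively on the 4 vertices.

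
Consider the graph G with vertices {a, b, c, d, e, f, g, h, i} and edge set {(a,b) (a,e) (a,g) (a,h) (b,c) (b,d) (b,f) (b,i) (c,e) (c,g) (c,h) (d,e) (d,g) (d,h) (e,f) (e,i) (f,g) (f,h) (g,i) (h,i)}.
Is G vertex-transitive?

No

Automorphisms preserve degree, but G has vertices of degree 4 and vertices of degree 5; no automorphism maps one to the other, so G is not vertex-transitive.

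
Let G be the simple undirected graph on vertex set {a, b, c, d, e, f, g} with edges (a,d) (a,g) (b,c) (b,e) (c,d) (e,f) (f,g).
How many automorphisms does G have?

G is 2-regular and connected on 7 vertices, i.e. the cycle C_7. The automorphisms of the 7-cycle are exactly the symmetries of a regular 7-gon: the dihedral group D_7, |D_7| = 14.

14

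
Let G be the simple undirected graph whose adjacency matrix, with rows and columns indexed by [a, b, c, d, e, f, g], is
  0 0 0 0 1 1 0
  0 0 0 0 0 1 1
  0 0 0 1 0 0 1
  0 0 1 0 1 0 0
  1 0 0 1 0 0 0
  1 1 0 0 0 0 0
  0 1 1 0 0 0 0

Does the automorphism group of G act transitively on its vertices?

Yes

G is 2-regular and connected on 7 vertices, i.e. the cycle C_7. C_7 has 7 rotations and 7 reflections, so Aut(C_7) ≅ D_7 of order 14. This group acts transitively on the 7 vertices.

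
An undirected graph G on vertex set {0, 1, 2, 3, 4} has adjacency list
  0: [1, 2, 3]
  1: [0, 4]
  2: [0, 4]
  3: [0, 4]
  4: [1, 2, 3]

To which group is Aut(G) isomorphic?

The vertices split by degree into {0, 4} (degree 3) and {1, 2, 3} (degree 2); every edge runs between the two parts, so G is the complete bipartite graph K_{2,3}. Automorphisms preserve the bipartition setwise (since the parts differ in size) and act as S_2 × S_3 within it; |Aut| = 12.

S_2 × S_3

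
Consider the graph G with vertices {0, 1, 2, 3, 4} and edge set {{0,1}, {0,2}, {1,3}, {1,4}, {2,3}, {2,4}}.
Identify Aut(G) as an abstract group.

The vertices split by degree into {1, 2} (degree 3) and {0, 3, 4} (degree 2); every edge runs between the two parts, so G is the complete bipartite graph K_{2,3}. Automorphisms preserve the bipartition setwise (since the parts differ in size) and act as S_3 × S_2 within it; |Aut| = 12.

S_3 × S_2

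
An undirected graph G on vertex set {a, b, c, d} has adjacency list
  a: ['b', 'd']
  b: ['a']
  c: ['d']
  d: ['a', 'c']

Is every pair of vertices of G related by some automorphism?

Automorphisms preserve degree, but G has vertices of degree 1 and vertices of degree 2; no automorphism maps one to the other, so G is not vertex-transitive.

No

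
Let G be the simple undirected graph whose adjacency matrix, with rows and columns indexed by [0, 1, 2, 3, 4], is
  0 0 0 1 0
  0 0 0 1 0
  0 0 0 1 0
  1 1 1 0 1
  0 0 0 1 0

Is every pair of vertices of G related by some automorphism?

Vertex 3 is the only vertex of degree 4, so every automorphism fixes it; G is not vertex-transitive.

No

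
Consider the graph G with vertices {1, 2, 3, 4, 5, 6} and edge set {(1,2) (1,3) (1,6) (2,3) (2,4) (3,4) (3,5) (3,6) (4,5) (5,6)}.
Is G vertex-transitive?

No

Vertex 3 is the only vertex of degree 5, so every automorphism fixes it; G is not vertex-transitive.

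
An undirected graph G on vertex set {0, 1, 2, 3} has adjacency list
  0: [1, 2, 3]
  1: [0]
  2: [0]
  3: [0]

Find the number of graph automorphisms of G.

6

Vertex 0 has degree 3 and every other vertex has degree 1, so G is the star K_{1,3} with centre 0. Any automorphism fixes the centre and permutes the 3 leaves freely, so Aut(G) ≅ S_3 of order 3! = 6.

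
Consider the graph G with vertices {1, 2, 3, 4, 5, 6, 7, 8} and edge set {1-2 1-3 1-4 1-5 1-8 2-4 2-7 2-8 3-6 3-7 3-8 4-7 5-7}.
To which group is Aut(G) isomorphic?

The degree sequence is [5, 4, 4, 3, 2, 1, 4, 3]. Checking the degree-preserving permutations of the vertex set shows that none except the identity preserves every edge, so Aut(G) is trivial.

{e}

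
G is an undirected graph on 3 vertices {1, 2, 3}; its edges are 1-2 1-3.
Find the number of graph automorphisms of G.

The degree sequence is [2, 1, 1]; the two degree-1 vertices 2 and 3 are the ends of a path, so G = P_3. The only nontrivial automorphism of a path is the end-to-end reflection, so Aut(G) ≅ Z_2.

2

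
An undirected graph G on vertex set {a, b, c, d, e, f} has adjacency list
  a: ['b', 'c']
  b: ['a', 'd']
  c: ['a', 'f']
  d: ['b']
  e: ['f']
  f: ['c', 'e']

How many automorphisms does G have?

The degree sequence is [2, 2, 2, 1, 1, 2]; the two degree-1 vertices d and e are the ends of a path, so G = P_6. A path has exactly one nontrivial symmetry — reversal — giving Aut(G) of order 2.

2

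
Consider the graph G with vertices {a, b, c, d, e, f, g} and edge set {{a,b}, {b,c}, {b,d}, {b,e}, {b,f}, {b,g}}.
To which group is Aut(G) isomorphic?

S_6

Vertex b has degree 6 and every other vertex has degree 1, so G is the star K_{1,6} with centre b. Any automorphism fixes the centre and permutes the 6 leaves freely, so Aut(G) ≅ S_6 of order 6! = 720.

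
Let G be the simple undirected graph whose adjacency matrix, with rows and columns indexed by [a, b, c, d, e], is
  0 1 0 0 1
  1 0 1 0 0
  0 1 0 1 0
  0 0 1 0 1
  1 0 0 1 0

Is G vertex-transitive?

G is 2-regular and connected on 5 vertices, i.e. the cycle C_5. C_5 has 5 rotations and 5 reflections, so Aut(C_5) ≅ D_5 of order 10. This group acts transitively on the 5 vertices.

Yes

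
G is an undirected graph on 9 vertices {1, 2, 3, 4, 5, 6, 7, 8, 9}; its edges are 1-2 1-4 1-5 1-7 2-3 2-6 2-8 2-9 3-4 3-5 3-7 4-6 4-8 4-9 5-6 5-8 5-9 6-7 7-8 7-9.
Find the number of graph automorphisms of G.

The vertices split by degree into {2, 4, 5, 7} (degree 5) and {1, 3, 6, 8, 9} (degree 4); every edge runs between the two parts, so G is the complete bipartite graph K_{4,5}. Automorphisms preserve the bipartition setwise (since the parts differ in size) and act as S_4 × S_5 within it; |Aut| = 2880.

2880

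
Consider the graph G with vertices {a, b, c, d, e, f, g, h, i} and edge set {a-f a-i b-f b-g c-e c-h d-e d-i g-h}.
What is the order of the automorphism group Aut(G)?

Every vertex has degree 2 and the graph is connected, so G is the 9-cycle C_9. C_9 has 9 rotations and 9 reflections, so Aut(C_9) ≅ D_9 of order 18.

18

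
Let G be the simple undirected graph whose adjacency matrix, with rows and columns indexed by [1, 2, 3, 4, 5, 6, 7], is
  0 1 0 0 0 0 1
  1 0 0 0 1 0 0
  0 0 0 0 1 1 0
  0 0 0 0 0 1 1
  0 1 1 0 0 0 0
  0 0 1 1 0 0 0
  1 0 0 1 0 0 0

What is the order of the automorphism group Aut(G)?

Every vertex has degree 2 and the graph is connected, so G is the 7-cycle C_7. The automorphisms of the 7-cycle are exactly the symmetries of a regular 7-gon: the dihedral group D_7, |D_7| = 14.

14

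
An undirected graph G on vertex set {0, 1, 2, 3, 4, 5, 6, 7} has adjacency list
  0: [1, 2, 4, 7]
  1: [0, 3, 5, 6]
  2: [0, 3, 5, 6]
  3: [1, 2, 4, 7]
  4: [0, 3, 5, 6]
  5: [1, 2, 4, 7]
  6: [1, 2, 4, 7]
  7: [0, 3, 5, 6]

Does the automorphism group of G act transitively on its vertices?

Yes

G is 4-regular and bipartite with parts {0, 3, 5, 6} and {1, 2, 4, 7} (each part is independent and every cross-pair is an edge), so G = K_{4,4}. Aut(K_{4,4}) is the wreath product S_4 ≀ Z_2: permute within each part, then optionally swap the parts; |Aut| = 2·(4!)² = 1152. Under this action every vertex can be carried to every other, so G is vertex-transitive.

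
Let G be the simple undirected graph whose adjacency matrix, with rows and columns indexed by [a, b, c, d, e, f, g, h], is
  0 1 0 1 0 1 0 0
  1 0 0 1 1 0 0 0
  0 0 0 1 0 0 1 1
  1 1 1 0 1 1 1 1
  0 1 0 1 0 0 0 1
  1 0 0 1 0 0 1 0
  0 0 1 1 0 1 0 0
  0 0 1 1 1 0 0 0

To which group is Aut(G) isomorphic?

Vertex d is the unique vertex of degree 7; the remaining 7 vertices each have degree 3 and induce a cycle, so G is the wheel on 8 vertices with hub d. With the hub fixed, the remaining symmetry is that of the rim cycle C_7, giving the dihedral group D_7.

D_7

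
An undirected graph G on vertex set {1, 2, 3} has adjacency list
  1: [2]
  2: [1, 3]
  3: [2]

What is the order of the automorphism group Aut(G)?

The degree sequence is [1, 2, 1]; the two degree-1 vertices 1 and 3 are the ends of a path, so G = P_3. The only nontrivial automorphism of a path is the end-to-end reflection, so Aut(G) ≅ Z_2.

2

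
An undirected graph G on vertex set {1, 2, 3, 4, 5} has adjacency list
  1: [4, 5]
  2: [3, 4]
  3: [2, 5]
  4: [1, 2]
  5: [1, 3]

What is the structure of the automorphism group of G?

D_5

Every vertex has degree 2 and the graph is connected, so G is the 5-cycle C_5. C_5 has 5 rotations and 5 reflections, so Aut(C_5) ≅ D_5 of order 10.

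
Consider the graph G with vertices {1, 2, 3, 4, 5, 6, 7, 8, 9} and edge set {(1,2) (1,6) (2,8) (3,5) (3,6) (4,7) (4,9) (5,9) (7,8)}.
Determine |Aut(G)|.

Every vertex has degree 2 and the graph is connected, so G is the 9-cycle C_9. The automorphisms of the 9-cycle are exactly the symmetries of a regular 9-gon: the dihedral group D_9, |D_9| = 18.

18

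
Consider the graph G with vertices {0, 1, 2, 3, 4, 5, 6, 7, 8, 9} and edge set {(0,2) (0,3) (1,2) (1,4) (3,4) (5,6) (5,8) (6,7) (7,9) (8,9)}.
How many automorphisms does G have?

200

G has two connected components, {5, 6, 7, 8, 9} and {0, 1, 2, 3, 4}; each is 2-regular, so G = C_5 ⊔ C_5. With two isomorphic components, Aut(G) = Aut(C_5) ≀ S_2 = (D_5 × D_5) ⋊ Z_2: permute each cycle by D_5, then optionally swap the two cycles. Order 2·(2·5)² = 200.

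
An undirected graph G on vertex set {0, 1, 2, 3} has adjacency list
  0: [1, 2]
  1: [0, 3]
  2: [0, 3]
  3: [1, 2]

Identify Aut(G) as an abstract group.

Z_2^2 ⋊ S_2

G is 2-regular and bipartite on 2^2 = 4 vertices with girth 4; it is the hypercube graph Q_2. The symmetry group of the 2-cube is the hyperoctahedral group B_2 = Z_2 ≀ S_2, of order 2^2·2! = 8.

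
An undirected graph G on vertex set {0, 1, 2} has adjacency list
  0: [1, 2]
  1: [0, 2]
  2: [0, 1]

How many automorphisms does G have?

Every vertex has degree 2, so G is the complete graph K_3. Every bijection on the vertex set is an automorphism of K_3; hence Aut(K_3) ≅ S_3, order 6.

6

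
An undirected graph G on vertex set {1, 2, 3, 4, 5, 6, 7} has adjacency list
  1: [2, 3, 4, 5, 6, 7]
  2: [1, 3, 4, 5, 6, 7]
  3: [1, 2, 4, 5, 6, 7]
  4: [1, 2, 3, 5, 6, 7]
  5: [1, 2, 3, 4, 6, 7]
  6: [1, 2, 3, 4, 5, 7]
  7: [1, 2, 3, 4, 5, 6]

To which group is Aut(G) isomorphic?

the symmetric group on 7 letters

All 7 vertices are pairwise adjacent: G = K_7. Any permutation of the 7 vertices preserves K_7, so Aut(K_7) = S_7 of order 7! = 5040.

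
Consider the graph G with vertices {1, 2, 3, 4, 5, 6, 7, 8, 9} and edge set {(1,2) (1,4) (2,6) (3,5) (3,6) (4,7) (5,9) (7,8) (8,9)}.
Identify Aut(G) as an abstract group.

G is 2-regular and connected on 9 vertices, i.e. the cycle C_9. C_9 has 9 rotations and 9 reflections, so Aut(C_9) ≅ D_9 of order 18.

the dihedral group of order 18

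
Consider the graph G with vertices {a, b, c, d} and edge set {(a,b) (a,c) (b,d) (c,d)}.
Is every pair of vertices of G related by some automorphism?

G is 2-regular and bipartite on 2^2 = 4 vertices with girth 4; it is the hypercube graph Q_2. Aut(Q_2) consists of the signed permutations of the 2 coordinate axes: 2! permutations times 2^2 sign flips, so |Aut| = 2^2·2! = 8. This group acts transitively on the 4 vertices.

Yes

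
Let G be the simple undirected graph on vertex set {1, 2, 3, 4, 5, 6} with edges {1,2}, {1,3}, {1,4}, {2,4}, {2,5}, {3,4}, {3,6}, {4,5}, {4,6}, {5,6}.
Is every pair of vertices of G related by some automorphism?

No

Vertex 4 is the only vertex of degree 5, so every automorphism fixes it; G is not vertex-transitive.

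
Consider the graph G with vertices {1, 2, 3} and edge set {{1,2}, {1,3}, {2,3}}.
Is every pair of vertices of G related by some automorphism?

Every vertex has degree 2, so G is the complete graph K_3. Every bijection on the vertex set is an automorphism of K_3; hence Aut(K_3) ≅ S_3, order 6. This group acts transitively on the 3 vertices.

Yes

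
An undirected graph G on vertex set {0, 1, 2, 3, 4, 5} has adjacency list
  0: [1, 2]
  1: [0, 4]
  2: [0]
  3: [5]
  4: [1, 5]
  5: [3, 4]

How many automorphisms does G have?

The degree sequence is [2, 2, 1, 1, 2, 2]; the two degree-1 vertices 2 and 3 are the ends of a path, so G = P_6. A path has exactly one nontrivial symmetry — reversal — giving Aut(G) of order 2.

2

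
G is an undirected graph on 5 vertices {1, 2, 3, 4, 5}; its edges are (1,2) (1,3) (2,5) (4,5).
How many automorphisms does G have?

2

The degree sequence is [2, 2, 1, 1, 2]; the two degree-1 vertices 3 and 4 are the ends of a path, so G = P_5. A path has exactly one nontrivial symmetry — reversal — giving Aut(G) of order 2.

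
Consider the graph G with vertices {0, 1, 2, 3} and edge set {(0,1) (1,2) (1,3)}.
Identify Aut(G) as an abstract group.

the symmetric group on 3 letters

Vertex 1 has degree 3 and every other vertex has degree 1, so G is the star K_{1,3} with centre 1. The 3 leaves are pairwise interchangeable while the centre is fixed, giving Aut(G) = S_3.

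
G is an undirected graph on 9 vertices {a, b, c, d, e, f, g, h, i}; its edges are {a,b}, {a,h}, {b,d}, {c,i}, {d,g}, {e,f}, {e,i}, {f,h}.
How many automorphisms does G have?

The degree sequence is [2, 2, 1, 2, 2, 2, 1, 2, 2]; the two degree-1 vertices c and g are the ends of a path, so G = P_9. A path has exactly one nontrivial symmetry — reversal — giving Aut(G) of order 2.

2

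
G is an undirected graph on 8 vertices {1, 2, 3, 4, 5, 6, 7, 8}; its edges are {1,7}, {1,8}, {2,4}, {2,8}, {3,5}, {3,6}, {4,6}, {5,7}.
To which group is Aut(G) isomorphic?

D_8

Every vertex has degree 2 and the graph is connected, so G is the 8-cycle C_8. The automorphisms of the 8-cycle are exactly the symmetries of a regular 8-gon: the dihedral group D_8, |D_8| = 16.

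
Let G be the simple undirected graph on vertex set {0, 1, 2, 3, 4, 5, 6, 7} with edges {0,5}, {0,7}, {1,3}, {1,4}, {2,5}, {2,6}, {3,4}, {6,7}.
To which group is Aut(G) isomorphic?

G has two connected components, {0, 2, 5, 6, 7} and {1, 3, 4}; each is 2-regular, so G = C_5 ⊔ C_3. No automorphism exchanges components of different sizes, hence Aut(G) is the direct product D_3 × D_5, order 60.

D_3 × D_5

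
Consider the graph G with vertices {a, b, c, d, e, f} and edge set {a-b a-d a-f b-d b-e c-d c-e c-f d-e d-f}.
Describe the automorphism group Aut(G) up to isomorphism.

D_5

Vertex d is the unique vertex of degree 5; the remaining 5 vertices each have degree 3 and induce a cycle, so G is the wheel on 6 vertices with hub d. Every automorphism fixes the hub and acts on the rim 5-cycle, so Aut(G) ≅ Aut(C_5) = D_5 of order 10.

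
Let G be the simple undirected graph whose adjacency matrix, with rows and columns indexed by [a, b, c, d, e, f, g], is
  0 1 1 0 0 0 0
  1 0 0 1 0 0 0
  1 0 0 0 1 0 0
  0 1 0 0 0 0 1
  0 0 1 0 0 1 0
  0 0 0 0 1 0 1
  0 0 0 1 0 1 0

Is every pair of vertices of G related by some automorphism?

G is 2-regular and connected on 7 vertices, i.e. the cycle C_7. The automorphisms of the 7-cycle are exactly the symmetries of a regular 7-gon: the dihedral group D_7, |D_7| = 14. This group acts transitively on the 7 vertices.

Yes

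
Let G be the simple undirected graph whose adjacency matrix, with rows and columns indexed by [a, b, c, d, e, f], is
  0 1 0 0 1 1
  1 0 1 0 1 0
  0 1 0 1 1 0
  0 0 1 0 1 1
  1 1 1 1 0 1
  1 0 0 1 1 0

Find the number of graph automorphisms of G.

Vertex e is the unique vertex of degree 5; the remaining 5 vertices each have degree 3 and induce a cycle, so G is the wheel on 6 vertices with hub e. Every automorphism fixes the hub and acts on the rim 5-cycle, so Aut(G) ≅ Aut(C_5) = D_5 of order 10.

10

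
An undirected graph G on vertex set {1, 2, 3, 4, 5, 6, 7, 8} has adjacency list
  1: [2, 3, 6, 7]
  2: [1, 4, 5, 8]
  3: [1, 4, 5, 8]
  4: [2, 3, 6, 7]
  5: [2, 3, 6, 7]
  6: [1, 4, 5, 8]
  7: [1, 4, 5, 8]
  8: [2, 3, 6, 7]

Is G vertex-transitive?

Yes

G is 4-regular and bipartite with parts {1, 4, 5, 8} and {2, 3, 6, 7} (each part is independent and every cross-pair is an edge), so G = K_{4,4}. Each part can be permuted independently (S_4 × S_4) and the two equal-size parts can also be swapped, giving (S_4 × S_4) ⋊ Z_2 of order 2·(4!)² = 1152. Under this action every vertex can be carried to every other, so G is vertex-transitive.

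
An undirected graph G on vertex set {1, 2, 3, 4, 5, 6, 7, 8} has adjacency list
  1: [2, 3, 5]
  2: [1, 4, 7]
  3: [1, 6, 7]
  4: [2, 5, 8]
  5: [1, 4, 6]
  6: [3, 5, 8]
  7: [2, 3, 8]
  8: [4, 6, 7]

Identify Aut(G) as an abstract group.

Z_2^3 ⋊ S_3

G is 3-regular and bipartite on 2^3 = 8 vertices with girth 4; it is the hypercube graph Q_3. The symmetry group of the 3-cube is the hyperoctahedral group B_3 = Z_2 ≀ S_3, of order 2^3·3! = 48.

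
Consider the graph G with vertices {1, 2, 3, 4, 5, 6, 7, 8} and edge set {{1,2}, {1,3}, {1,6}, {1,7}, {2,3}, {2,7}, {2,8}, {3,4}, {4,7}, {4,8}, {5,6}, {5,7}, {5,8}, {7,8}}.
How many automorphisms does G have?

1

Degrees alone do not determine every vertex (e.g. 1 and 2 both have degree 4), but their neighbour-degree multisets differ: N(1) has degrees [2, 3, 4, 5] while N(2) has degrees [3, 4, 4, 5]. Repeating this refinement separates all vertices, so the only automorphism is the identity.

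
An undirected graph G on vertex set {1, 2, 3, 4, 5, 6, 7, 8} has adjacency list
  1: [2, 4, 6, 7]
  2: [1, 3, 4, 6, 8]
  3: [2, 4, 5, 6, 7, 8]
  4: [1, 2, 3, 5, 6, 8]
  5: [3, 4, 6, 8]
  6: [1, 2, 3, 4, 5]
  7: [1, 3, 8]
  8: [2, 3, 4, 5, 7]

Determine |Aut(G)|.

Degrees alone do not determine every vertex (e.g. 1 and 5 both have degree 4), but their neighbour-degree multisets differ: N(1) has degrees [3, 5, 5, 6] while N(5) has degrees [5, 5, 6, 6]. Repeating this refinement separates all vertices, so the only automorphism is the identity.

1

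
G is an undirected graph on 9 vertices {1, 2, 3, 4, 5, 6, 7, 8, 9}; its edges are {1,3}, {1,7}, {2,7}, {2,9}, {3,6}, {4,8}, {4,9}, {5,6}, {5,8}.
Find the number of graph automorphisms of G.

18

G is 2-regular and connected on 9 vertices, i.e. the cycle C_9. The automorphisms of the 9-cycle are exactly the symmetries of a regular 9-gon: the dihedral group D_9, |D_9| = 18.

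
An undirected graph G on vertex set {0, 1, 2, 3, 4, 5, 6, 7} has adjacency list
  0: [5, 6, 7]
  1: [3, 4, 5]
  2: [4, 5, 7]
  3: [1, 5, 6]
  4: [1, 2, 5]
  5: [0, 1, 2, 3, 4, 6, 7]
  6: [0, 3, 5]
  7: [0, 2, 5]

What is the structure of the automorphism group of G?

Vertex 5 is the unique vertex of degree 7; the remaining 7 vertices each have degree 3 and induce a cycle, so G is the wheel on 8 vertices with hub 5. With the hub fixed, the remaining symmetry is that of the rim cycle C_7, giving the dihedral group D_7.

the dihedral group of order 14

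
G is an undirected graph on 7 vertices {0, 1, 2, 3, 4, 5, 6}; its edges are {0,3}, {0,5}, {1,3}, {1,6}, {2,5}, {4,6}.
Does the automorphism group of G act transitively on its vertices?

Automorphisms preserve degree, but G has vertices of degree 1 and vertices of degree 2; no automorphism maps one to the other, so G is not vertex-transitive.

No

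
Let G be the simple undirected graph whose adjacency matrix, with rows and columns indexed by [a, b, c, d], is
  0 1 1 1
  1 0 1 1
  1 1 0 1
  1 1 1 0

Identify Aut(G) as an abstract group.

S_4

All 4 vertices are pairwise adjacent: G = K_4. Any permutation of the 4 vertices preserves K_4, so Aut(K_4) = S_4 of order 4! = 24.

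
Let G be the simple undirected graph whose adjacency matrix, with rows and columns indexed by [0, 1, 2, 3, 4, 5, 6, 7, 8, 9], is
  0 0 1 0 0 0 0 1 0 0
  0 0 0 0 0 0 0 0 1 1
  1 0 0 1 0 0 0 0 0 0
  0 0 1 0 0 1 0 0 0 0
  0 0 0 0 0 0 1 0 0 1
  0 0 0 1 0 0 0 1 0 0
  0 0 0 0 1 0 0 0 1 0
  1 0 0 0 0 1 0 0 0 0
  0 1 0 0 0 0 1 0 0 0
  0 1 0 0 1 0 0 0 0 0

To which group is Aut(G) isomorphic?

D_5 ≀ Z_2

G has two connected components, {0, 2, 3, 5, 7} and {1, 4, 6, 8, 9}; each is 2-regular, so G = C_5 ⊔ C_5. With two isomorphic components, Aut(G) = Aut(C_5) ≀ S_2 = (D_5 × D_5) ⋊ Z_2: permute each cycle by D_5, then optionally swap the two cycles. Order 2·(2·5)² = 200.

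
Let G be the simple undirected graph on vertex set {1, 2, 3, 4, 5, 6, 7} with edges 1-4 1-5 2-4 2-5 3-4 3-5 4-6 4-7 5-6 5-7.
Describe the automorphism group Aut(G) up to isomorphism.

S_5 × S_2

The vertices split by degree into {4, 5} (degree 5) and {1, 2, 3, 6, 7} (degree 2); every edge runs between the two parts, so G is the complete bipartite graph K_{2,5}. The parts have unequal sizes, so no automorphism swaps them; each part is permuted independently, giving S_5 × S_2 of order 5!·2! = 240.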